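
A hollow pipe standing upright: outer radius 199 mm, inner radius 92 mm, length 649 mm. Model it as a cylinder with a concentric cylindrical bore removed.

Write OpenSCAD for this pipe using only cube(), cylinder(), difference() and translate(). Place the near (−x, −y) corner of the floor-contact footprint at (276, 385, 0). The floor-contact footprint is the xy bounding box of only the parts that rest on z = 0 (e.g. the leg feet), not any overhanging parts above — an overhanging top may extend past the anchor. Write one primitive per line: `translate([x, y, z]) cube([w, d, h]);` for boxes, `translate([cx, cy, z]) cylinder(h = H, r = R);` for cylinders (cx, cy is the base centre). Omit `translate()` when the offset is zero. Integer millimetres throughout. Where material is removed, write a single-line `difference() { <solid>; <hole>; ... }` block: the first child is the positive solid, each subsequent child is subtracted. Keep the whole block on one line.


difference() { translate([475, 584, 0]) cylinder(h = 649, r = 199); translate([475, 584, 0]) cylinder(h = 649, r = 92); }


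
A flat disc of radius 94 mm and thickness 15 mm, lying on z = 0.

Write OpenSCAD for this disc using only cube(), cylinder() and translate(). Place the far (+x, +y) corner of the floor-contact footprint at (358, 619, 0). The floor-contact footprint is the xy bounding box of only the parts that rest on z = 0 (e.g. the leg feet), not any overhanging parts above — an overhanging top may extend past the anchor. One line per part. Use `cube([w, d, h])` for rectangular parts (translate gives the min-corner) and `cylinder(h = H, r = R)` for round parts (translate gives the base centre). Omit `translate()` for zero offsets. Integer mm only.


translate([264, 525, 0]) cylinder(h = 15, r = 94);


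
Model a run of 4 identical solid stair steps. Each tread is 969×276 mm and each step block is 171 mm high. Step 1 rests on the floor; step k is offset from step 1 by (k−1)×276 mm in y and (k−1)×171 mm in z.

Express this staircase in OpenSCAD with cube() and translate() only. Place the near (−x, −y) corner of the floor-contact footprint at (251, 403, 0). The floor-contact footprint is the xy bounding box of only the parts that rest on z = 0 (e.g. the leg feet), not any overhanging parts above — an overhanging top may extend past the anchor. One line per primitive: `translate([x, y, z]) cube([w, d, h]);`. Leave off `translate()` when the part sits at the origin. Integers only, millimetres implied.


translate([251, 403, 0]) cube([969, 276, 171]);
translate([251, 679, 171]) cube([969, 276, 171]);
translate([251, 955, 342]) cube([969, 276, 171]);
translate([251, 1231, 513]) cube([969, 276, 171]);


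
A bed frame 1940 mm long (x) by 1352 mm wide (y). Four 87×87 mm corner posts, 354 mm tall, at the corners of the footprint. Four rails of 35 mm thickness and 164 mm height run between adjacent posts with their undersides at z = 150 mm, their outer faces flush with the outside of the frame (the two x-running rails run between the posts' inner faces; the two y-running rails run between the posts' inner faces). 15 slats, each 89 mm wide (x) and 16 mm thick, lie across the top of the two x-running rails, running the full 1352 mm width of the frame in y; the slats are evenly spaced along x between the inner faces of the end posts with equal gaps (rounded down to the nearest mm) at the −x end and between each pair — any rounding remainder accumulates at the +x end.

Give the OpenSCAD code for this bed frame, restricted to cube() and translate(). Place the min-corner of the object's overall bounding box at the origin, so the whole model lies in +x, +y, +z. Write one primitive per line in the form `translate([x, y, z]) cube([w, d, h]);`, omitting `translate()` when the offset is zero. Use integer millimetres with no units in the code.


cube([87, 87, 354]);
translate([0, 1265, 0]) cube([87, 87, 354]);
translate([1853, 0, 0]) cube([87, 87, 354]);
translate([1853, 1265, 0]) cube([87, 87, 354]);
translate([87, 0, 150]) cube([1766, 35, 164]);
translate([87, 1317, 150]) cube([1766, 35, 164]);
translate([0, 87, 150]) cube([35, 1178, 164]);
translate([1905, 87, 150]) cube([35, 1178, 164]);
translate([113, 0, 314]) cube([89, 1352, 16]);
translate([228, 0, 314]) cube([89, 1352, 16]);
translate([343, 0, 314]) cube([89, 1352, 16]);
translate([458, 0, 314]) cube([89, 1352, 16]);
translate([573, 0, 314]) cube([89, 1352, 16]);
translate([688, 0, 314]) cube([89, 1352, 16]);
translate([803, 0, 314]) cube([89, 1352, 16]);
translate([918, 0, 314]) cube([89, 1352, 16]);
translate([1033, 0, 314]) cube([89, 1352, 16]);
translate([1148, 0, 314]) cube([89, 1352, 16]);
translate([1263, 0, 314]) cube([89, 1352, 16]);
translate([1378, 0, 314]) cube([89, 1352, 16]);
translate([1493, 0, 314]) cube([89, 1352, 16]);
translate([1608, 0, 314]) cube([89, 1352, 16]);
translate([1723, 0, 314]) cube([89, 1352, 16]);


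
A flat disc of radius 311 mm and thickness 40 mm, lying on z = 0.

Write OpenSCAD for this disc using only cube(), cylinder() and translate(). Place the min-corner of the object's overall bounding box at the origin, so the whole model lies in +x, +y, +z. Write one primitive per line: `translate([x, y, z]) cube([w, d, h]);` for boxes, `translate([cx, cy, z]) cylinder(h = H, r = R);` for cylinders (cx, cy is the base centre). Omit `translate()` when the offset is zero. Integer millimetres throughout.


translate([311, 311, 0]) cylinder(h = 40, r = 311);


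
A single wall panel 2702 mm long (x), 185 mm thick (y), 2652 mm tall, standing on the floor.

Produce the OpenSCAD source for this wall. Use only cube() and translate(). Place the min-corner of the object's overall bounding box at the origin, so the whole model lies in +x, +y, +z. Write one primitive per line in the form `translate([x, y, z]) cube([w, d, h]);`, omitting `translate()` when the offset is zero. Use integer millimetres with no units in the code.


cube([2702, 185, 2652]);


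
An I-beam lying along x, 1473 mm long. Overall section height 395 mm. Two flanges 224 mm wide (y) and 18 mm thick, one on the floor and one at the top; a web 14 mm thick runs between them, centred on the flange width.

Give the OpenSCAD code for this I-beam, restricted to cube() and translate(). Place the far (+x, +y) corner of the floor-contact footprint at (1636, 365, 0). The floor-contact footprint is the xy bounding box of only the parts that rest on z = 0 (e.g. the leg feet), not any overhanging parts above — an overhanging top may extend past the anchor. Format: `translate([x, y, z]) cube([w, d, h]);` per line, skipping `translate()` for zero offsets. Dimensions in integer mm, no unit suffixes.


translate([163, 141, 0]) cube([1473, 224, 18]);
translate([163, 246, 18]) cube([1473, 14, 359]);
translate([163, 141, 377]) cube([1473, 224, 18]);


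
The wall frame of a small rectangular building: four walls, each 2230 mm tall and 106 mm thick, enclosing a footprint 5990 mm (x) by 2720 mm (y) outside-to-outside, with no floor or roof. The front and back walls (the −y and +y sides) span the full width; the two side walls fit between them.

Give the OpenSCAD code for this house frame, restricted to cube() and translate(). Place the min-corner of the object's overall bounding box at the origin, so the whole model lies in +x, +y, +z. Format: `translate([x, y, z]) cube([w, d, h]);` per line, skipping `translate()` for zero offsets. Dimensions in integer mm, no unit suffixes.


cube([5990, 106, 2230]);
translate([0, 2614, 0]) cube([5990, 106, 2230]);
translate([0, 106, 0]) cube([106, 2508, 2230]);
translate([5884, 106, 0]) cube([106, 2508, 2230]);


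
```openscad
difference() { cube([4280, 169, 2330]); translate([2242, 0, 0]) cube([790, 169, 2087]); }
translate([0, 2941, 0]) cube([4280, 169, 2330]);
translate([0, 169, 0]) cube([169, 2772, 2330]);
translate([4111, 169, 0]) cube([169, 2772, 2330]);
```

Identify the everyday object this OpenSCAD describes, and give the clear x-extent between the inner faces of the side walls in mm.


A single room. The interior width is 3942 mm.

Four walls enclosing a rectangle with a door in the front wall — a room. Outside width 4280 minus two 169 mm walls gives 3942 mm.


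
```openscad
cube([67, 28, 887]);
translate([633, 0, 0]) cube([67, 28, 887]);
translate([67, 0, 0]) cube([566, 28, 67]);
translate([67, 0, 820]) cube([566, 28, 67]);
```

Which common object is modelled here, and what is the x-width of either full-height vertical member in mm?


A picture frame. The border width is 67 mm.

Four thin pieces enclosing a rectangular opening — a picture frame. The two full-height stiles are 887 mm tall; the top rail sits at z = 820 and is 67 mm tall, so the border above the opening is 887 − 820 = 67 mm, matching the stile x-width.


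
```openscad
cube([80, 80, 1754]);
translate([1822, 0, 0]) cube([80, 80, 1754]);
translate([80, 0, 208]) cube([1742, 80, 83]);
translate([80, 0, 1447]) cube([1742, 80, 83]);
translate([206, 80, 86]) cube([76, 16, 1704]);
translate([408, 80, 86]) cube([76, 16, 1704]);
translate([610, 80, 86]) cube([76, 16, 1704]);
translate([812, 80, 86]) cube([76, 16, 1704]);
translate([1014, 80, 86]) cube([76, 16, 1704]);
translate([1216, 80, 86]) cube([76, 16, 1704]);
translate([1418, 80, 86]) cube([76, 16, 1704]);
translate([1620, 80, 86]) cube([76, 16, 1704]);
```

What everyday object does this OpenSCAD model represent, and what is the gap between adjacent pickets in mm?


A fence section. The picket gap is 126 mm.

Two posts, two rails, 8 pickets — a fence section. Span 1742 mm holds 8 pickets of 76 mm with 9 equal gaps: ⌊(1742 − 8·76) / 9⌋ = 126 mm.


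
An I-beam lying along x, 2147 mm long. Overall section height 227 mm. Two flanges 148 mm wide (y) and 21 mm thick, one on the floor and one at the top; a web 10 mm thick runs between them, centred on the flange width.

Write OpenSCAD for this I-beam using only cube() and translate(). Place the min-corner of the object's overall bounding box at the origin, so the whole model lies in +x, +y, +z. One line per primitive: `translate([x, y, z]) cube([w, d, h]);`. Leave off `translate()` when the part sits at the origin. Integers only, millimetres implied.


cube([2147, 148, 21]);
translate([0, 69, 21]) cube([2147, 10, 185]);
translate([0, 0, 206]) cube([2147, 148, 21]);


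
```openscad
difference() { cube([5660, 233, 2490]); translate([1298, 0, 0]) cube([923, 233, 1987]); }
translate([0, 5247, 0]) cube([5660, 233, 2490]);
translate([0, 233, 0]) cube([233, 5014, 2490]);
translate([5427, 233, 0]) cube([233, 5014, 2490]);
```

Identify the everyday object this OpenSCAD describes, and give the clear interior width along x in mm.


A single room. The interior width is 5194 mm.

Four walls enclosing a rectangle with a door in the front wall — a room. Outside width 5660 minus two 233 mm walls gives 5194 mm.


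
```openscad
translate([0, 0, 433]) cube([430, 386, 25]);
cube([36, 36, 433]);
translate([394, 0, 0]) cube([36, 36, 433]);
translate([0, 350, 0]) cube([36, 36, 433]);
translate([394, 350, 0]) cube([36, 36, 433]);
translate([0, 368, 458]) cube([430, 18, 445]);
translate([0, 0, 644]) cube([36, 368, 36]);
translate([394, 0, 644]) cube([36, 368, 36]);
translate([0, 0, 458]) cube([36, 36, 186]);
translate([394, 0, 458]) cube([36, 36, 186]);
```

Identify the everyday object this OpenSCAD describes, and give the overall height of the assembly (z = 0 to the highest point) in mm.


A chair. The overall height is 903 mm.

A slab on four corner posts with a tall panel at the back — a chair. The seat slab sits at z = 433 with thickness 25, and the 445 mm backrest starts at the seat top, so the overall height is 433 + 25 + 445 = 903 mm.


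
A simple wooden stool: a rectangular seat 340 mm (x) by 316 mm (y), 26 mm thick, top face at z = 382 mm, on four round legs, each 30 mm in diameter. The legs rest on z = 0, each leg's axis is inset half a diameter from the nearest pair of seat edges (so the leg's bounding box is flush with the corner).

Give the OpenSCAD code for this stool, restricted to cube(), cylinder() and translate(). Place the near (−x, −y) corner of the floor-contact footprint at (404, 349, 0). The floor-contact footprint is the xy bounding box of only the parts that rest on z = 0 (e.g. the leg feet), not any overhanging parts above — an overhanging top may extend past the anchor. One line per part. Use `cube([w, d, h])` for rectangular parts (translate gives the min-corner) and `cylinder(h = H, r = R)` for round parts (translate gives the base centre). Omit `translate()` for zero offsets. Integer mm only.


translate([404, 349, 356]) cube([340, 316, 26]);
translate([419, 364, 0]) cylinder(h = 356, r = 15);
translate([729, 364, 0]) cylinder(h = 356, r = 15);
translate([419, 650, 0]) cylinder(h = 356, r = 15);
translate([729, 650, 0]) cylinder(h = 356, r = 15);


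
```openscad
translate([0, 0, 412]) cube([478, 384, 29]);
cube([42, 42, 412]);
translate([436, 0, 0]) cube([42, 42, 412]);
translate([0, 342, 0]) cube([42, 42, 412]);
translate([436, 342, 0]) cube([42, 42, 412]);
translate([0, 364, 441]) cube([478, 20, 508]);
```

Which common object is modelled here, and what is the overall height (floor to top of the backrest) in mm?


A chair. The overall height is 949 mm.

A slab on four corner posts with a tall panel at the back — a chair. The seat slab sits at z = 412 with thickness 29, and the 508 mm backrest starts at the seat top, so the overall height is 412 + 29 + 508 = 949 mm.


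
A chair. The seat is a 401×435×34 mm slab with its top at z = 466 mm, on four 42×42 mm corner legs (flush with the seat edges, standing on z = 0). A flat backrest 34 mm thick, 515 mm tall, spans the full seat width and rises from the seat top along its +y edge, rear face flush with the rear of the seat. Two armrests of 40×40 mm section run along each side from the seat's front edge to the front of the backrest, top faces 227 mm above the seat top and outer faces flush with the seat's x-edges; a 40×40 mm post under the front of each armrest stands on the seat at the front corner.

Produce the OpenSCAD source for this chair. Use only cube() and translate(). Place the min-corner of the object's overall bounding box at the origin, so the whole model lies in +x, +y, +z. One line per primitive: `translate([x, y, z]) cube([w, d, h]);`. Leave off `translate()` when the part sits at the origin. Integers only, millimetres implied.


translate([0, 0, 432]) cube([401, 435, 34]);
cube([42, 42, 432]);
translate([359, 0, 0]) cube([42, 42, 432]);
translate([0, 393, 0]) cube([42, 42, 432]);
translate([359, 393, 0]) cube([42, 42, 432]);
translate([0, 401, 466]) cube([401, 34, 515]);
translate([0, 0, 653]) cube([40, 401, 40]);
translate([361, 0, 653]) cube([40, 401, 40]);
translate([0, 0, 466]) cube([40, 40, 187]);
translate([361, 0, 466]) cube([40, 40, 187]);


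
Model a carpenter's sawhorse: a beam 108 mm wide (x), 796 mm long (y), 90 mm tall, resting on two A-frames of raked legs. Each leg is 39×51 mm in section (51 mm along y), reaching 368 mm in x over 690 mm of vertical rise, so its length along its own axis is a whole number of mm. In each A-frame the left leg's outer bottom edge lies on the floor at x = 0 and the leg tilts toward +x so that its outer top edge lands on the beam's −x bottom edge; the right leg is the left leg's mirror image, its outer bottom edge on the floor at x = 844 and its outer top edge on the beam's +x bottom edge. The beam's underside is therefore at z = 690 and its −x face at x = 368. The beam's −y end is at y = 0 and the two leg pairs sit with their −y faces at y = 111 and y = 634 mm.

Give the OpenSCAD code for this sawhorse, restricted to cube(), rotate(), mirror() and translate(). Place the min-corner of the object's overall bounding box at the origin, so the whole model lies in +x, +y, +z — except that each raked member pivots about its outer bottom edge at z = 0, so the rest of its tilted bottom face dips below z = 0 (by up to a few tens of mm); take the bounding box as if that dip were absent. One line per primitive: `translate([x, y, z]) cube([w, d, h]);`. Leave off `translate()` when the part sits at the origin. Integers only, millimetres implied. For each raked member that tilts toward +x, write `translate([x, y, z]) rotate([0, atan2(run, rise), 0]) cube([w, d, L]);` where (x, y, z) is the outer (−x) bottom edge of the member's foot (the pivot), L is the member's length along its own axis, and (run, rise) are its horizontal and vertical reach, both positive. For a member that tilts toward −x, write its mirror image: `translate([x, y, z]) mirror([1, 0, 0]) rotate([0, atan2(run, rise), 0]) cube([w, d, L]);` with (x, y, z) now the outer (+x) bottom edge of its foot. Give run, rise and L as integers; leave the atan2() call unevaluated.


// leg length = √(368² + 690²) = 782
// right-leg outer foot x = 2·368 + 108 = 844
// beam min-corner = (368, 0, 690)
translate([368, 0, 690]) cube([108, 796, 90]);
translate([0, 111, 0]) rotate([0, atan2(368, 690), 0]) cube([39, 51, 782]);
translate([844, 111, 0]) mirror([1, 0, 0]) rotate([0, atan2(368, 690), 0]) cube([39, 51, 782]);
translate([0, 634, 0]) rotate([0, atan2(368, 690), 0]) cube([39, 51, 782]);
translate([844, 634, 0]) mirror([1, 0, 0]) rotate([0, atan2(368, 690), 0]) cube([39, 51, 782]);


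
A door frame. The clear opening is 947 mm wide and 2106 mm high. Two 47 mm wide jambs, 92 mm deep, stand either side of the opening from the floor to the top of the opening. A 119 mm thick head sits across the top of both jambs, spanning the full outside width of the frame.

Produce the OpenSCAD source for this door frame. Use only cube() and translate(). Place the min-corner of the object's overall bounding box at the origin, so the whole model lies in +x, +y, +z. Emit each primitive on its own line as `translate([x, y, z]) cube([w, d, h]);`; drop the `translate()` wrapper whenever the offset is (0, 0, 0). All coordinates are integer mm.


cube([47, 92, 2106]);
translate([994, 0, 0]) cube([47, 92, 2106]);
translate([0, 0, 2106]) cube([1041, 92, 119]);


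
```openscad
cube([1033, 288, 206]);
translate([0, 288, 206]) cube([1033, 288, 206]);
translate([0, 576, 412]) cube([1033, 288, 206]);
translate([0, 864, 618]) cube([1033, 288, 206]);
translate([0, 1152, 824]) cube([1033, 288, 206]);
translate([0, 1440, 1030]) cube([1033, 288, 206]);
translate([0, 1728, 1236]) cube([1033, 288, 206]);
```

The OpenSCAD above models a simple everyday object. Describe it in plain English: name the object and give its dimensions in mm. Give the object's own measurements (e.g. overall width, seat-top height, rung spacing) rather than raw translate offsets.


A straight staircase of 7 solid steps. Each step is 1033 mm wide (x), 288 mm deep (y, the going) and 206 mm tall (the rise). The first step rests on the floor; each subsequent step sits one going further in +y and one rise higher in +z, directly behind and above the previous step with no overlap.


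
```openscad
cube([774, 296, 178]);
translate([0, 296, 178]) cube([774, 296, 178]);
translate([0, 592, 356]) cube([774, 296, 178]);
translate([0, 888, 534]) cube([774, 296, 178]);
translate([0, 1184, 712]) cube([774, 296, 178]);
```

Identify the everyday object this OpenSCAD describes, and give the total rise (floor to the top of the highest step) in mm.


A staircase. The total rise is 890 mm.

5 identical blocks, each offset up and back from the previous — a staircase. Each step is 178 mm tall and there are 5 of them, so the total rise is 5 × 178 = 890 mm.


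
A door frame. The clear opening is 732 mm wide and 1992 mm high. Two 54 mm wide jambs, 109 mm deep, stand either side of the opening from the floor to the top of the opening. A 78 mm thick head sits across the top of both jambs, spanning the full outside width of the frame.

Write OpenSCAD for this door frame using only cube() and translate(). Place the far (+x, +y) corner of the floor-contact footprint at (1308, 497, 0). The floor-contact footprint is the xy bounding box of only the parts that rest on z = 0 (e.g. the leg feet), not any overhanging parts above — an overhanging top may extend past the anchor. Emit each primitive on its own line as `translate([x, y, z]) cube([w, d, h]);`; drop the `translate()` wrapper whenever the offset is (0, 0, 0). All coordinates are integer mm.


translate([468, 388, 0]) cube([54, 109, 1992]);
translate([1254, 388, 0]) cube([54, 109, 1992]);
translate([468, 388, 1992]) cube([840, 109, 78]);


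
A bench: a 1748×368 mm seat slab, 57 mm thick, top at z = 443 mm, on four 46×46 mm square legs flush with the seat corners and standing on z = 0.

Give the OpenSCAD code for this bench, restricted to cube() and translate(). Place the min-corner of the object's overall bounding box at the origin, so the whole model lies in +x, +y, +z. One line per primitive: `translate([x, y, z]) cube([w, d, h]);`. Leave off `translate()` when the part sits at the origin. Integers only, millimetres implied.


translate([0, 0, 386]) cube([1748, 368, 57]);
cube([46, 46, 386]);
translate([0, 322, 0]) cube([46, 46, 386]);
translate([1702, 0, 0]) cube([46, 46, 386]);
translate([1702, 322, 0]) cube([46, 46, 386]);


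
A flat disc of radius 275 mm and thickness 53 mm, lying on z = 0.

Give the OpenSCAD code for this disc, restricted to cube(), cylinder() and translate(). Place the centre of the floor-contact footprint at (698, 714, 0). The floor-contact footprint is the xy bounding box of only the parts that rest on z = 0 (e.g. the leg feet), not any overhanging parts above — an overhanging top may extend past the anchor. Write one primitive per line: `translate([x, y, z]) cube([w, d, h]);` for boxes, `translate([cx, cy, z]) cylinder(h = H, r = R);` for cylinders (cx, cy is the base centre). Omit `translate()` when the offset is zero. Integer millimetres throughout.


translate([698, 714, 0]) cylinder(h = 53, r = 275);


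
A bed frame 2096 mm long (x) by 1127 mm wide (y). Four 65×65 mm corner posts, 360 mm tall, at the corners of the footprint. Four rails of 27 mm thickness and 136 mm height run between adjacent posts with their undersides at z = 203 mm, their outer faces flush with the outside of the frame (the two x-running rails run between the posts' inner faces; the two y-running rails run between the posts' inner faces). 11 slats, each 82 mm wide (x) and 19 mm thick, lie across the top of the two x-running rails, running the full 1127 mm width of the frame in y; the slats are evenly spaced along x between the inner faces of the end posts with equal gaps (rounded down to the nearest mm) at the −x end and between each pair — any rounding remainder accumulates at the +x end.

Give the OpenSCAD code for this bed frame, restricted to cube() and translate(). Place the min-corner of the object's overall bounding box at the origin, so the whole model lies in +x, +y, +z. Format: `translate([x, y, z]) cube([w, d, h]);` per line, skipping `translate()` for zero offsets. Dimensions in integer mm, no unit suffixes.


// slat z = rail_z + rail_h = 203 + 136 = 339
// slat gap = ⌊(1966 − 11·82) / 12⌋ = 88
cube([65, 65, 360]);
translate([0, 1062, 0]) cube([65, 65, 360]);
translate([2031, 0, 0]) cube([65, 65, 360]);
translate([2031, 1062, 0]) cube([65, 65, 360]);
translate([65, 0, 203]) cube([1966, 27, 136]);
translate([65, 1100, 203]) cube([1966, 27, 136]);
translate([0, 65, 203]) cube([27, 997, 136]);
translate([2069, 65, 203]) cube([27, 997, 136]);
translate([153, 0, 339]) cube([82, 1127, 19]);
translate([323, 0, 339]) cube([82, 1127, 19]);
translate([493, 0, 339]) cube([82, 1127, 19]);
translate([663, 0, 339]) cube([82, 1127, 19]);
translate([833, 0, 339]) cube([82, 1127, 19]);
translate([1003, 0, 339]) cube([82, 1127, 19]);
translate([1173, 0, 339]) cube([82, 1127, 19]);
translate([1343, 0, 339]) cube([82, 1127, 19]);
translate([1513, 0, 339]) cube([82, 1127, 19]);
translate([1683, 0, 339]) cube([82, 1127, 19]);
translate([1853, 0, 339]) cube([82, 1127, 19]);


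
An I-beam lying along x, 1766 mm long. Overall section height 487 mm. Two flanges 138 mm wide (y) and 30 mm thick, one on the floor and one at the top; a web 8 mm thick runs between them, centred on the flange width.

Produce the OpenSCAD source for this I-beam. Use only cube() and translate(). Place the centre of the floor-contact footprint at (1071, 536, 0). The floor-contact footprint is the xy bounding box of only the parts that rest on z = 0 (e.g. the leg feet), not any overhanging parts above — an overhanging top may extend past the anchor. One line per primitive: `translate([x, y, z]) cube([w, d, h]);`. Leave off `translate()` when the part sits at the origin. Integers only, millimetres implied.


translate([188, 467, 0]) cube([1766, 138, 30]);
translate([188, 532, 30]) cube([1766, 8, 427]);
translate([188, 467, 457]) cube([1766, 138, 30]);


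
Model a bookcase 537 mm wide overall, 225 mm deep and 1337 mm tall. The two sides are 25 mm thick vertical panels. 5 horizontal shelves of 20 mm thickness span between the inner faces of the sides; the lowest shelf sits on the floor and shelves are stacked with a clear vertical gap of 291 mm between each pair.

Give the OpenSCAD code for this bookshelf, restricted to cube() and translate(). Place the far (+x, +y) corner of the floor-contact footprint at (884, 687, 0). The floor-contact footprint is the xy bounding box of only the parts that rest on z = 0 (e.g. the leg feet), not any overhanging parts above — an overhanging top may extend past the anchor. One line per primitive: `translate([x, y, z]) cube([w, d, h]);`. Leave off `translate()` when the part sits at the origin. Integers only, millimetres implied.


translate([347, 462, 0]) cube([25, 225, 1337]);
translate([859, 462, 0]) cube([25, 225, 1337]);
translate([372, 462, 0]) cube([487, 225, 20]);
translate([372, 462, 311]) cube([487, 225, 20]);
translate([372, 462, 622]) cube([487, 225, 20]);
translate([372, 462, 933]) cube([487, 225, 20]);
translate([372, 462, 1244]) cube([487, 225, 20]);


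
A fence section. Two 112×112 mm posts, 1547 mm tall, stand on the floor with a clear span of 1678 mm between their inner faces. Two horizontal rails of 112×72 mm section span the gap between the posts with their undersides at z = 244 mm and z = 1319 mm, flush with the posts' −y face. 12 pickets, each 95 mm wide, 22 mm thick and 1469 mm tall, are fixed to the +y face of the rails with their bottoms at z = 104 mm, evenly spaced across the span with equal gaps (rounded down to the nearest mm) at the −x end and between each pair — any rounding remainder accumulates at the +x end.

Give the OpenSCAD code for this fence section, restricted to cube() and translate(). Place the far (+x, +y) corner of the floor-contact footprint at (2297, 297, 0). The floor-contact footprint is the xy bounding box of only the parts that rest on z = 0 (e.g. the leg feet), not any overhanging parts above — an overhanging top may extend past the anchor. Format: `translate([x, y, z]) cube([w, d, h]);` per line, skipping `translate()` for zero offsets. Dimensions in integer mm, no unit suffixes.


translate([395, 185, 0]) cube([112, 112, 1547]);
translate([2185, 185, 0]) cube([112, 112, 1547]);
translate([507, 185, 244]) cube([1678, 112, 72]);
translate([507, 185, 1319]) cube([1678, 112, 72]);
translate([548, 297, 104]) cube([95, 22, 1469]);
translate([684, 297, 104]) cube([95, 22, 1469]);
translate([820, 297, 104]) cube([95, 22, 1469]);
translate([956, 297, 104]) cube([95, 22, 1469]);
translate([1092, 297, 104]) cube([95, 22, 1469]);
translate([1228, 297, 104]) cube([95, 22, 1469]);
translate([1364, 297, 104]) cube([95, 22, 1469]);
translate([1500, 297, 104]) cube([95, 22, 1469]);
translate([1636, 297, 104]) cube([95, 22, 1469]);
translate([1772, 297, 104]) cube([95, 22, 1469]);
translate([1908, 297, 104]) cube([95, 22, 1469]);
translate([2044, 297, 104]) cube([95, 22, 1469]);


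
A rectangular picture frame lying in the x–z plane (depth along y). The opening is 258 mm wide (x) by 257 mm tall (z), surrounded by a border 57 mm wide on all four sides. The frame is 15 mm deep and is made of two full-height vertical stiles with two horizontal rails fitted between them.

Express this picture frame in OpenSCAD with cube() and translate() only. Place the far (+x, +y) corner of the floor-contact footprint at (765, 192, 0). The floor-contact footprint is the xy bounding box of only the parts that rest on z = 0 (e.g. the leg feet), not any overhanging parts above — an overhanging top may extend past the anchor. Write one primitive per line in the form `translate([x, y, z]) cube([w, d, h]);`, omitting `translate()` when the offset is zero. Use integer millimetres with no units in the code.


translate([393, 177, 0]) cube([57, 15, 371]);
translate([708, 177, 0]) cube([57, 15, 371]);
translate([450, 177, 0]) cube([258, 15, 57]);
translate([450, 177, 314]) cube([258, 15, 57]);


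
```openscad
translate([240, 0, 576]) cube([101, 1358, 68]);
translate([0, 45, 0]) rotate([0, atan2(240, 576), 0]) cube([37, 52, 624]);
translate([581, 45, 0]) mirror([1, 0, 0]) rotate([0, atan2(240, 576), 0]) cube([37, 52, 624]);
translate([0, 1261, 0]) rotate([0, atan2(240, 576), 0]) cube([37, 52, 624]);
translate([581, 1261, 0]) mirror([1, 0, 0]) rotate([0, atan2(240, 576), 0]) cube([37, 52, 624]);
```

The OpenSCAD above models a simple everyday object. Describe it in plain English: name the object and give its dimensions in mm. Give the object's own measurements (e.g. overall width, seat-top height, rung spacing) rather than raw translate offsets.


A sawhorse. A 101×1358×68 mm beam (x, y, z) sits on two A-frame leg pairs. Each pair is two raked legs of 37×52 mm section (52 mm along y) splaying symmetrically in x. Each leg rises 576 mm vertically over 240 mm of horizontal reach and is 624 mm long along its own axis. Every leg's outer bottom edge rests on the floor and its outer top edge meets a bottom edge of the beam — the left legs (tilting toward +x) meet the beam's −x bottom edge, the right legs (their mirror images, tilting toward −x) meet its +x bottom edge — so the leg tops tuck under the beam, the beam's underside is 576 mm above the floor, and the feet are 581 mm apart outside-to-outside with the beam centred between them. The two leg pairs are set in 45 mm from either end of the beam.


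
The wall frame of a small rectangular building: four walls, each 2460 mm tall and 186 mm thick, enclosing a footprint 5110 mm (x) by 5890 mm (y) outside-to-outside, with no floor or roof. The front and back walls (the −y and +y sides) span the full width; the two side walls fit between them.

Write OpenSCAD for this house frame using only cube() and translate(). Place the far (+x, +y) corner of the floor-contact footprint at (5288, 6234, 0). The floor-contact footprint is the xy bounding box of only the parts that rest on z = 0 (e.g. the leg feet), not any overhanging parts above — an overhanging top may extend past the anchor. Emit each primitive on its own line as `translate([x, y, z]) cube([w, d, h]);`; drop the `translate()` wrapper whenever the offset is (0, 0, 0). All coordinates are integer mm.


translate([178, 344, 0]) cube([5110, 186, 2460]);
translate([178, 6048, 0]) cube([5110, 186, 2460]);
translate([178, 530, 0]) cube([186, 5518, 2460]);
translate([5102, 530, 0]) cube([186, 5518, 2460]);


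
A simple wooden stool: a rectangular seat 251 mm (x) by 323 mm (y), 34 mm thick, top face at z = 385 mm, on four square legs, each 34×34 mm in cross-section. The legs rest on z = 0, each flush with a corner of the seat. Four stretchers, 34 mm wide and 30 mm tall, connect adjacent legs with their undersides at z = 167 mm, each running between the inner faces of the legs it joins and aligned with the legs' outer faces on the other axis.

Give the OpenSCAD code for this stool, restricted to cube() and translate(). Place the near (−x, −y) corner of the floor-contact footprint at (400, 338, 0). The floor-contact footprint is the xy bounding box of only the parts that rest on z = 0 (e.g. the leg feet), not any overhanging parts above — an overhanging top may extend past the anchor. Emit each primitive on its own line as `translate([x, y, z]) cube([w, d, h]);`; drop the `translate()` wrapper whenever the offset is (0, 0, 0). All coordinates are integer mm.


// leg_h = 385 - 34 = 351
// stretcher span = 251 - 2*34 = 183
translate([400, 338, 351]) cube([251, 323, 34]);
translate([400, 338, 0]) cube([34, 34, 351]);
translate([617, 338, 0]) cube([34, 34, 351]);
translate([400, 627, 0]) cube([34, 34, 351]);
translate([617, 627, 0]) cube([34, 34, 351]);
translate([434, 338, 167]) cube([183, 34, 30]);
translate([434, 627, 167]) cube([183, 34, 30]);
translate([400, 372, 167]) cube([34, 255, 30]);
translate([617, 372, 167]) cube([34, 255, 30]);


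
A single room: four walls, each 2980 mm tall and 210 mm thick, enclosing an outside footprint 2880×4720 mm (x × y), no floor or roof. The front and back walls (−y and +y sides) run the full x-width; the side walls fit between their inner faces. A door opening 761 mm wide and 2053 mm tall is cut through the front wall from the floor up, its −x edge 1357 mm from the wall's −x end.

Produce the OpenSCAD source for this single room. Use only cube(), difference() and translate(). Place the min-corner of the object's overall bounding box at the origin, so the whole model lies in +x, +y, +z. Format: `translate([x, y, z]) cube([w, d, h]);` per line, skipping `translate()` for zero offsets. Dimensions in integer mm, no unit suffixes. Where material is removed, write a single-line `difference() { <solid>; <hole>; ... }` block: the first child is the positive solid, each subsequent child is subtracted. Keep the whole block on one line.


difference() { cube([2880, 210, 2980]); translate([1357, 0, 0]) cube([761, 210, 2053]); }
translate([0, 4510, 0]) cube([2880, 210, 2980]);
translate([0, 210, 0]) cube([210, 4300, 2980]);
translate([2670, 210, 0]) cube([210, 4300, 2980]);


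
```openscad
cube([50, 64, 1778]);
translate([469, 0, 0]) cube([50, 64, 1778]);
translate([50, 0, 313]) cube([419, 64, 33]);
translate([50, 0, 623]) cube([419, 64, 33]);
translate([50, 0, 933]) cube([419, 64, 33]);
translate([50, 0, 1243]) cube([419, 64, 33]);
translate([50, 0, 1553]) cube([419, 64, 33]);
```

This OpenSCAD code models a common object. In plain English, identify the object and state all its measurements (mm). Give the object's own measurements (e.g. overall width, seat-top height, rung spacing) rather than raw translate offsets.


A straight ladder. Two 50×64 mm vertical rails, 1778 mm tall, stand 519 mm apart (outside-to-outside) with their front faces coplanar on the −y side. 5 rungs, each 64 mm deep and 33 mm tall, span between the inner faces of the rails, front faces flush with the rails. The lowest rung's underside is at z = 313 mm and rungs are spaced 310 mm apart (underside to underside).


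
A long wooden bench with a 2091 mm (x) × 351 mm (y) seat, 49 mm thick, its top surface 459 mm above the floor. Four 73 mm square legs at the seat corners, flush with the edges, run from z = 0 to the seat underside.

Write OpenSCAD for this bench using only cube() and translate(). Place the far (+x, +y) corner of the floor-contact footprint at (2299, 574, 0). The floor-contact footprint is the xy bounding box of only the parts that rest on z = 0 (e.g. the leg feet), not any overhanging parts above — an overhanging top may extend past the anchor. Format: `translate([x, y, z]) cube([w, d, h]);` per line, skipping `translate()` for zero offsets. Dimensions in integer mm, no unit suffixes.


// leg_h = 459 − 49 = 410
translate([208, 223, 410]) cube([2091, 351, 49]);
translate([208, 223, 0]) cube([73, 73, 410]);
translate([208, 501, 0]) cube([73, 73, 410]);
translate([2226, 223, 0]) cube([73, 73, 410]);
translate([2226, 501, 0]) cube([73, 73, 410]);


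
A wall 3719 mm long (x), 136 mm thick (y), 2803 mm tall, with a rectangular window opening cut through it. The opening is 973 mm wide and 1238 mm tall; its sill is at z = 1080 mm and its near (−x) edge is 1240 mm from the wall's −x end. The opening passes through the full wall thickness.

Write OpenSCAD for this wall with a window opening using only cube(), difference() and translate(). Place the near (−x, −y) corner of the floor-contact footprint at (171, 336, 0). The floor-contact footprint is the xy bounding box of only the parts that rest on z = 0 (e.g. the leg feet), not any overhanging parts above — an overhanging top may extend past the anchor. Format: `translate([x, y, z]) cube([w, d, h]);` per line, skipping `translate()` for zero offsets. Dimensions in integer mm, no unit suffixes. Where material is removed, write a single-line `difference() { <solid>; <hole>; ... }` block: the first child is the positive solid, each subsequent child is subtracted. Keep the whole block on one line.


difference() { translate([171, 336, 0]) cube([3719, 136, 2803]); translate([1411, 336, 1080]) cube([973, 136, 1238]); }


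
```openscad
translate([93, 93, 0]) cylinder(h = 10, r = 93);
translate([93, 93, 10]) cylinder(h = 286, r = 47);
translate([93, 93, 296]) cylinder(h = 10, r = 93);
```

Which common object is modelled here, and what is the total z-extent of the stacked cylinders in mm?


A spool. The overall height is 306 mm.

Three coaxial cylinders, large–small–large — a spool. Two 10 mm flanges and a 286 mm core give 10 + 286 + 10 = 306 mm.


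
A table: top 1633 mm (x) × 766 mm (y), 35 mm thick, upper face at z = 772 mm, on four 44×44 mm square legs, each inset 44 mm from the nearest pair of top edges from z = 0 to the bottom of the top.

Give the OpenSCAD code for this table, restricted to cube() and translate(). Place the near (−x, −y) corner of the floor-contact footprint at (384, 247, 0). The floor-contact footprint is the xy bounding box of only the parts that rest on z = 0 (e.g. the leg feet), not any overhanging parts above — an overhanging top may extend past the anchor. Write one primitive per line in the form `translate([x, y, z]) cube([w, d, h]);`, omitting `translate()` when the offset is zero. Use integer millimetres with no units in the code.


translate([340, 203, 737]) cube([1633, 766, 35]);
translate([384, 247, 0]) cube([44, 44, 737]);
translate([1885, 247, 0]) cube([44, 44, 737]);
translate([384, 881, 0]) cube([44, 44, 737]);
translate([1885, 881, 0]) cube([44, 44, 737]);


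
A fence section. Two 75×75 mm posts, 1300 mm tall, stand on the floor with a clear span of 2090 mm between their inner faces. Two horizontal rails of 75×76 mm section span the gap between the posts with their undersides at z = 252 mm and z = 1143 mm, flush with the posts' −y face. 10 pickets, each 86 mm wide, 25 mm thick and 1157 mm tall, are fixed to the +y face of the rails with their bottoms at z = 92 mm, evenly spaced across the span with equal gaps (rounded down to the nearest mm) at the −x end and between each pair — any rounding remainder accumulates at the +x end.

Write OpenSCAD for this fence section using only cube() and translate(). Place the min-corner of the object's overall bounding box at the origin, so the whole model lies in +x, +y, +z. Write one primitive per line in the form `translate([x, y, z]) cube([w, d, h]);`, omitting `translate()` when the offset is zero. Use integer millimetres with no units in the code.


cube([75, 75, 1300]);
translate([2165, 0, 0]) cube([75, 75, 1300]);
translate([75, 0, 252]) cube([2090, 75, 76]);
translate([75, 0, 1143]) cube([2090, 75, 76]);
translate([186, 75, 92]) cube([86, 25, 1157]);
translate([383, 75, 92]) cube([86, 25, 1157]);
translate([580, 75, 92]) cube([86, 25, 1157]);
translate([777, 75, 92]) cube([86, 25, 1157]);
translate([974, 75, 92]) cube([86, 25, 1157]);
translate([1171, 75, 92]) cube([86, 25, 1157]);
translate([1368, 75, 92]) cube([86, 25, 1157]);
translate([1565, 75, 92]) cube([86, 25, 1157]);
translate([1762, 75, 92]) cube([86, 25, 1157]);
translate([1959, 75, 92]) cube([86, 25, 1157]);


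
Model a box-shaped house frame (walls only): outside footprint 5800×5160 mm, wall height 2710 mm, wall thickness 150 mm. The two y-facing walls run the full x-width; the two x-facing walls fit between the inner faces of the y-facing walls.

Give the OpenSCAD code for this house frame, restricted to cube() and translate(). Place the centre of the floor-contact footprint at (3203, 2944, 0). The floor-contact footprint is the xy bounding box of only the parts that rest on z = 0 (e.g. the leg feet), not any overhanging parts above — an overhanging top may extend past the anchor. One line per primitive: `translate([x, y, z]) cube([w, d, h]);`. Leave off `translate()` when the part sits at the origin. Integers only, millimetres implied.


translate([303, 364, 0]) cube([5800, 150, 2710]);
translate([303, 5374, 0]) cube([5800, 150, 2710]);
translate([303, 514, 0]) cube([150, 4860, 2710]);
translate([5953, 514, 0]) cube([150, 4860, 2710]);
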